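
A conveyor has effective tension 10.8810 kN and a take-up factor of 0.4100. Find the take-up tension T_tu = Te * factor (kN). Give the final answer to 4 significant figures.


T_tu = 10.8810 * 0.4100
T_tu = 4.461 kN


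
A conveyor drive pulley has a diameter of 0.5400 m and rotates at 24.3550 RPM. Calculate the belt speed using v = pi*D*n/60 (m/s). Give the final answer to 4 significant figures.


v = pi * 0.5400 * 24.3550 / 60
v = 0.6886 m/s


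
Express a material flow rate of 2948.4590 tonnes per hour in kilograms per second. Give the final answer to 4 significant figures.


m_dot = 2948.4590 * 1000 / 3600
m_dot = 819.0 kg/s


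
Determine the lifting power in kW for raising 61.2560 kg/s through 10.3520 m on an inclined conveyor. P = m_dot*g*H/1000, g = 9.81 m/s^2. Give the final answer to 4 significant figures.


P = 61.2560 * 9.81 * 10.3520 / 1000
P = 6.221 kW


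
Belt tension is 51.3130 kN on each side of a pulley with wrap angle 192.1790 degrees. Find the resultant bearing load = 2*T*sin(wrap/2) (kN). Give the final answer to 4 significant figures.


F = 2 * 51.3130 * sin(192.1790/2 deg)
F = 102.0 kN


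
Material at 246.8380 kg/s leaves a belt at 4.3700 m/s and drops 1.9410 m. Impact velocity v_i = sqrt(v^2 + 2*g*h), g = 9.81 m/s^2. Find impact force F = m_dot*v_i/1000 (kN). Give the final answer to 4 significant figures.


v_i = sqrt(4.3700^2 + 2*9.81*1.9410) = 7.5617 m/s
F = 246.8380 * 7.5617 / 1000
F = 1.867 kN


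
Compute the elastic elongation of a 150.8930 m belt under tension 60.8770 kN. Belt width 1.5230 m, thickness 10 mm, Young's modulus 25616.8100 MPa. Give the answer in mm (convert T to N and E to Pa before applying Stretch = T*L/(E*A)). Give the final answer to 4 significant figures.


A = 1.5230 * 0.01 = 0.01523 m^2
Stretch = 60.8770*1000 * 150.8930 / (25616.8100e6 * 0.01523) * 1000
Stretch = 23.54 mm


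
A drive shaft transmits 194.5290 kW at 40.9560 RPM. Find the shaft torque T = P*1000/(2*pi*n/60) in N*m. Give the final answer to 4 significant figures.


omega = 2*pi*40.9560/60 = 4.2889 rad/s
T = 194.5290*1000 / 4.2889
T = 45360 N*m


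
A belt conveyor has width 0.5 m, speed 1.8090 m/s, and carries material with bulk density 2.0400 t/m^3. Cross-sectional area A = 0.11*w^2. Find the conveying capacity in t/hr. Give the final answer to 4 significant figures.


A = 0.11 * 0.5^2 = 0.0275 m^2
C = 0.0275 * 1.8090 * 2.0400 * 3600
C = 365.3 t/hr


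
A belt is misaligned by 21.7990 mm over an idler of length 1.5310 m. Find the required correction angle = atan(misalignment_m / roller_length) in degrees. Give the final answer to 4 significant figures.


misalign_m = 21.7990 / 1000 = 0.021799 m
angle = atan(0.021799 / 1.5310)
angle = 0.8157 deg


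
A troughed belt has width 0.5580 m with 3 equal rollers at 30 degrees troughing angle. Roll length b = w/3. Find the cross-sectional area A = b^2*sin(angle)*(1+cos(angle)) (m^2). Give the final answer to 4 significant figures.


b = 0.5580/3 = 0.186 m
A = 0.186^2 * sin(30 deg) * (1 + cos(30 deg))
A = 0.03228 m^2


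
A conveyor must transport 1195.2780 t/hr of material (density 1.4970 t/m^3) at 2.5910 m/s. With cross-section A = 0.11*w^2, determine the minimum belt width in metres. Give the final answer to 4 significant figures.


A_req = 1195.2780 / (2.5910 * 1.4970 * 3600) = 0.0856007 m^2
w = sqrt(0.0856007 / 0.11)
w = 0.8821 m


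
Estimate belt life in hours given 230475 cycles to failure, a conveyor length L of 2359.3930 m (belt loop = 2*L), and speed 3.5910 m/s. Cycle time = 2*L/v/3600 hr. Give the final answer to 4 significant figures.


cycle_time = 2 * 2359.3930 / 3.5910 / 3600 = 0.365016 hr
life = 230475 * 0.365016 = 84130 hours


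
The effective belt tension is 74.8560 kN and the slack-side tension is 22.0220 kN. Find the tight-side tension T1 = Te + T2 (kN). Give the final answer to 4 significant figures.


T1 = Te + T2 = 74.8560 + 22.0220
T1 = 96.88 kN


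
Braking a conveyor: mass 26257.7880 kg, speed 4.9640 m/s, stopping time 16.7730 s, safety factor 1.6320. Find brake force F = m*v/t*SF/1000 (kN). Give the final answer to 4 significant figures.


F = 26257.7880 * 4.9640 / 16.7730 * 1.6320 / 1000
F = 12.68 kN


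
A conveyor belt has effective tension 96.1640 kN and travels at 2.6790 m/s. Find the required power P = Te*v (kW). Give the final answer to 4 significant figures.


P = Te * v = 96.1640 * 2.6790
P = 257.6 kW


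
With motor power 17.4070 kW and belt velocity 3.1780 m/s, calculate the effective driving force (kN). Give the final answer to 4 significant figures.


Te = P / v = 17.4070 / 3.1780
Te = 5.477 kN


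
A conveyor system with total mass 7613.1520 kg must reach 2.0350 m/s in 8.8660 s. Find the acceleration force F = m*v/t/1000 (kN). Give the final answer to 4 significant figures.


F = 7613.1520 * 2.0350 / 8.8660 / 1000
F = 1.747 kN


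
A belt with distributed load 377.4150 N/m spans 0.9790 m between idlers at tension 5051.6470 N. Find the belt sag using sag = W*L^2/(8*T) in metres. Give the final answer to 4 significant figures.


sag = 377.4150 * 0.9790^2 / (8 * 5051.6470)
sag = 0.008951 m


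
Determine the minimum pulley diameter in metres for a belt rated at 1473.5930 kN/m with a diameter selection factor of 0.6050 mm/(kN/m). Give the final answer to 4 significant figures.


D = 1473.5930 * 0.6050 / 1000
D = 0.8915 m


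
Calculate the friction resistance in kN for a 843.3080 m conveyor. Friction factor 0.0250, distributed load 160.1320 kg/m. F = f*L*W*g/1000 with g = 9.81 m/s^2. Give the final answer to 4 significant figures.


F = 0.0250 * 843.3080 * 160.1320 * 9.81 / 1000
F = 33.12 kN


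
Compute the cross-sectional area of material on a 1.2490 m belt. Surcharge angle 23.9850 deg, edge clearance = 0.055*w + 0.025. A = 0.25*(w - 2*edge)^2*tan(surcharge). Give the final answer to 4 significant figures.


edge = 0.055*1.2490 + 0.025 = 0.093695 m
ew = 1.2490 - 2*0.093695 = 1.06161 m
A = 0.25 * 1.06161^2 * tan(23.9850 deg)
A = 0.1254 m^2


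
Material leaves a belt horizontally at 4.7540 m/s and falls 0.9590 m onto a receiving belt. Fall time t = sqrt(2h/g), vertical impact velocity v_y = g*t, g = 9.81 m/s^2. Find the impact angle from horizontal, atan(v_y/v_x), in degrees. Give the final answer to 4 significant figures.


t = sqrt(2*0.9590/9.81) = 0.442171 s
v_y = 9.81 * 0.442171 = 4.3377 m/s
angle = atan(4.3377 / 4.7540) = 42.38 deg


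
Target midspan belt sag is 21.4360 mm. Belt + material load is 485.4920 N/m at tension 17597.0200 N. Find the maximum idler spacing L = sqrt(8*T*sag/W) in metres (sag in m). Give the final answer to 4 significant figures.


sag = 21.4360/1000 = 0.021436 m
L = sqrt(8 * 17597.0200 * 0.021436 / 485.4920)
L = 2.493 m


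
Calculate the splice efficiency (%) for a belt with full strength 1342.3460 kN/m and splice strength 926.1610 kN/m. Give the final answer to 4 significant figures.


Eff = 926.1610 / 1342.3460 * 100
Eff = 69.00 %


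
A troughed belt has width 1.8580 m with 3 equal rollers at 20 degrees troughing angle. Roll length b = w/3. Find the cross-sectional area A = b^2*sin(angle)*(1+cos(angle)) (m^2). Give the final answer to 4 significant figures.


b = 1.8580/3 = 0.619333 m
A = 0.619333^2 * sin(20 deg) * (1 + cos(20 deg))
A = 0.2545 m^2


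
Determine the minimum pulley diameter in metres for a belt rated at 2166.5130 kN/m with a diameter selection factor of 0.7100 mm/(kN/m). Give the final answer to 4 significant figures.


D = 2166.5130 * 0.7100 / 1000
D = 1.538 m


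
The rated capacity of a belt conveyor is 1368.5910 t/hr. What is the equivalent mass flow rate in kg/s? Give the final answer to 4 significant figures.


m_dot = 1368.5910 * 1000 / 3600
m_dot = 380.2 kg/s


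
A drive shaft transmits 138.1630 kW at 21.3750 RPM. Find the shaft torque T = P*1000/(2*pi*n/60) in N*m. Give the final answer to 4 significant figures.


omega = 2*pi*21.3750/60 = 2.23838 rad/s
T = 138.1630*1000 / 2.23838
T = 61720 N*m


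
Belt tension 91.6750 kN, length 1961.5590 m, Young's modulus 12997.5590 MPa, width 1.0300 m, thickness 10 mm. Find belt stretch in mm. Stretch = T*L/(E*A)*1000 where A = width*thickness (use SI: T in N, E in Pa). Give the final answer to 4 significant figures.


A = 1.0300 * 0.01 = 0.01030 m^2
Stretch = 91.6750*1000 * 1961.5590 / (12997.5590e6 * 0.01030) * 1000
Stretch = 1343 mm


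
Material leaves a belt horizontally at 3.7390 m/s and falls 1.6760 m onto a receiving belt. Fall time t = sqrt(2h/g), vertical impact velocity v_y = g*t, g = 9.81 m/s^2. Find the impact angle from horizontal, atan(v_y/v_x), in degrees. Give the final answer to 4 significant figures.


t = sqrt(2*1.6760/9.81) = 0.584544 s
v_y = 9.81 * 0.584544 = 5.73438 m/s
angle = atan(5.73438 / 3.7390) = 56.89 deg


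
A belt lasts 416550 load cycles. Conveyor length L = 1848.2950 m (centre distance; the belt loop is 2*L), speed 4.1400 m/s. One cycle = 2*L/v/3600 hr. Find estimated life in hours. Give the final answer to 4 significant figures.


cycle_time = 2 * 1848.2950 / 4.1400 / 3600 = 0.248027 hr
life = 416550 * 0.248027 = 103300 hours


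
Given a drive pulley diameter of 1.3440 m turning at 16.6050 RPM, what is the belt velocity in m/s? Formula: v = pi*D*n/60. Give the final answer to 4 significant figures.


v = pi * 1.3440 * 16.6050 / 60
v = 1.169 m/s


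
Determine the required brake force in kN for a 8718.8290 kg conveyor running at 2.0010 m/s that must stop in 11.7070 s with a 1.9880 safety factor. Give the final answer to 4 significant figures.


F = 8718.8290 * 2.0010 / 11.7070 * 1.9880 / 1000
F = 2.963 kN


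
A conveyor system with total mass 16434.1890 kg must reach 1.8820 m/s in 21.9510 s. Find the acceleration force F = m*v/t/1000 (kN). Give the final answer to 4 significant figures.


F = 16434.1890 * 1.8820 / 21.9510 / 1000
F = 1.409 kN


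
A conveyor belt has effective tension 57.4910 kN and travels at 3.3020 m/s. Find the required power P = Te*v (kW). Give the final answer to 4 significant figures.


P = Te * v = 57.4910 * 3.3020
P = 189.8 kW


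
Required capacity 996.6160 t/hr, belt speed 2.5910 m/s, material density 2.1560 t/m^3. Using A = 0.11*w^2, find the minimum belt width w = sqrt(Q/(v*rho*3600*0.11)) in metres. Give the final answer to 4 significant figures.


A_req = 996.6160 / (2.5910 * 2.1560 * 3600) = 0.0495575 m^2
w = sqrt(0.0495575 / 0.11)
w = 0.6712 m


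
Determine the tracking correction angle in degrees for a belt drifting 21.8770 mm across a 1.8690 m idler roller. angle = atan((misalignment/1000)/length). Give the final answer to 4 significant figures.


misalign_m = 21.8770 / 1000 = 0.021877 m
angle = atan(0.021877 / 1.8690)
angle = 0.6706 deg


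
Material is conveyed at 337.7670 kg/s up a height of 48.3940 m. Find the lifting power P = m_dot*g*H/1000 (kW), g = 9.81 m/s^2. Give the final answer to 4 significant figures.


P = 337.7670 * 9.81 * 48.3940 / 1000
P = 160.4 kW


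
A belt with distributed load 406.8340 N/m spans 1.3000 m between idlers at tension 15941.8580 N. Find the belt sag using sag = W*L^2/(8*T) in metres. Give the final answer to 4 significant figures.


sag = 406.8340 * 1.3000^2 / (8 * 15941.8580)
sag = 0.005391 m


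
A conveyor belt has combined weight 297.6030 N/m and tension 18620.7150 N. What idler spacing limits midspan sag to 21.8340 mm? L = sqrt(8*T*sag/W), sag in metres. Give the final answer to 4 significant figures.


sag = 21.8340/1000 = 0.021834 m
L = sqrt(8 * 18620.7150 * 0.021834 / 297.6030)
L = 3.306 m


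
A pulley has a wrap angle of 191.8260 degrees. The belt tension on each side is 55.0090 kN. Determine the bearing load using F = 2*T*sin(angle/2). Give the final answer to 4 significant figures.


F = 2 * 55.0090 * sin(191.8260/2 deg)
F = 109.4 kN


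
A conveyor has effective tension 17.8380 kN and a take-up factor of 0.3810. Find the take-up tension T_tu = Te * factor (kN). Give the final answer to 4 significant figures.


T_tu = 17.8380 * 0.3810
T_tu = 6.796 kN


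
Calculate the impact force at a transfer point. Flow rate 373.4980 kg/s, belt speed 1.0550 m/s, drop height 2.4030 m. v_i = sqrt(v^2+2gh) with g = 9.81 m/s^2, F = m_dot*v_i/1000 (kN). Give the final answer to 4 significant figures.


v_i = sqrt(1.0550^2 + 2*9.81*2.4030) = 6.94693 m/s
F = 373.4980 * 6.94693 / 1000
F = 2.595 kN


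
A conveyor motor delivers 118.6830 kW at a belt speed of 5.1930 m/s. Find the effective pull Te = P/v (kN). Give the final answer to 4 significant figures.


Te = P / v = 118.6830 / 5.1930
Te = 22.85 kN


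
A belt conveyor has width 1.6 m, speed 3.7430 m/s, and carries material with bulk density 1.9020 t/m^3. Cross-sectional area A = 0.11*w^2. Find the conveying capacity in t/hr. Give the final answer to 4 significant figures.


A = 0.11 * 1.6^2 = 0.2816 m^2
C = 0.2816 * 3.7430 * 1.9020 * 3600
C = 7217 t/hr


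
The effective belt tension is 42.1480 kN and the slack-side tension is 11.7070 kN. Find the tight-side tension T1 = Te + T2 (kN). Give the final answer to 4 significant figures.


T1 = Te + T2 = 42.1480 + 11.7070
T1 = 53.86 kN


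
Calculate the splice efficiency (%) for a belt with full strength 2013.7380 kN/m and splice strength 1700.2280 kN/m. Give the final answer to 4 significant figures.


Eff = 1700.2280 / 2013.7380 * 100
Eff = 84.43 %


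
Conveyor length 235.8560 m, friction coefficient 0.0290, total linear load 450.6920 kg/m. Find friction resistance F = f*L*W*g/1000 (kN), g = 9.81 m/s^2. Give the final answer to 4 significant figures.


F = 0.0290 * 235.8560 * 450.6920 * 9.81 / 1000
F = 30.24 kN


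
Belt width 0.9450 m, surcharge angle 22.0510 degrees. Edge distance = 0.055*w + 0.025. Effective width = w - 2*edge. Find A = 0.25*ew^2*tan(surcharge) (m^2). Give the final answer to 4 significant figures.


edge = 0.055*0.9450 + 0.025 = 0.076975 m
ew = 0.9450 - 2*0.076975 = 0.79105 m
A = 0.25 * 0.79105^2 * tan(22.0510 deg)
A = 0.06337 m^2


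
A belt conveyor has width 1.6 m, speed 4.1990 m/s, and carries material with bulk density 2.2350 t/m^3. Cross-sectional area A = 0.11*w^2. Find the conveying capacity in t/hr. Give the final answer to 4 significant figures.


A = 0.11 * 1.6^2 = 0.2816 m^2
C = 0.2816 * 4.1990 * 2.2350 * 3600
C = 9514 t/hr


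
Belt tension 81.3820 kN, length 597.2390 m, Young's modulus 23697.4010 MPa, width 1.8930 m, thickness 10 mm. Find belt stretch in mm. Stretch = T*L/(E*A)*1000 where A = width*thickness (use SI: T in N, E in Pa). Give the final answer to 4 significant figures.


A = 1.8930 * 0.01 = 0.01893 m^2
Stretch = 81.3820*1000 * 597.2390 / (23697.4010e6 * 0.01893) * 1000
Stretch = 108.3 mm


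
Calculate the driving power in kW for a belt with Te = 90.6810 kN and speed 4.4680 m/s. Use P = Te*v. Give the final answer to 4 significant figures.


P = Te * v = 90.6810 * 4.4680
P = 405.2 kW


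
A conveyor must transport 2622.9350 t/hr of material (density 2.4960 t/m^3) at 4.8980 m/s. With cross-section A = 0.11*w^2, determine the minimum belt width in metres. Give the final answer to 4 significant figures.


A_req = 2622.9350 / (4.8980 * 2.4960 * 3600) = 0.0595966 m^2
w = sqrt(0.0595966 / 0.11)
w = 0.7361 m


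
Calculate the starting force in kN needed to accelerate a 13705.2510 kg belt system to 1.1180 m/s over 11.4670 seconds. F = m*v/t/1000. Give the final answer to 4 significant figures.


F = 13705.2510 * 1.1180 / 11.4670 / 1000
F = 1.336 kN


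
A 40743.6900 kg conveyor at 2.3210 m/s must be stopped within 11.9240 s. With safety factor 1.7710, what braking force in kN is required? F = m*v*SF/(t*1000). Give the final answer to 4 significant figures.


F = 40743.6900 * 2.3210 / 11.9240 * 1.7710 / 1000
F = 14.05 kN


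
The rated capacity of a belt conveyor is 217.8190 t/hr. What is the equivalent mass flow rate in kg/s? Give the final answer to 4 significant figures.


m_dot = 217.8190 * 1000 / 3600
m_dot = 60.51 kg/s


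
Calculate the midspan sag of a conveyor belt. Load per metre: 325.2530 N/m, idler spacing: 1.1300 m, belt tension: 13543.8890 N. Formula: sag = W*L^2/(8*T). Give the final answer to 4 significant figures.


sag = 325.2530 * 1.1300^2 / (8 * 13543.8890)
sag = 0.003833 m


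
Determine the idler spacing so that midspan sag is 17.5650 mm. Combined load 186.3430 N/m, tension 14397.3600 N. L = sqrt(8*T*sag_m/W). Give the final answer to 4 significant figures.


sag = 17.5650/1000 = 0.017565 m
L = sqrt(8 * 14397.3600 * 0.017565 / 186.3430)
L = 3.295 m


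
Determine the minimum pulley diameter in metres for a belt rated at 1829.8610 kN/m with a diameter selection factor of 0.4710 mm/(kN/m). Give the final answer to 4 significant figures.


D = 1829.8610 * 0.4710 / 1000
D = 0.8619 m


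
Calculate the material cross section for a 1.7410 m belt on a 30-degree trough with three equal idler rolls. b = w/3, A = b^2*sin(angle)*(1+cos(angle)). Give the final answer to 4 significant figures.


b = 1.7410/3 = 0.580333 m
A = 0.580333^2 * sin(30 deg) * (1 + cos(30 deg))
A = 0.3142 m^2


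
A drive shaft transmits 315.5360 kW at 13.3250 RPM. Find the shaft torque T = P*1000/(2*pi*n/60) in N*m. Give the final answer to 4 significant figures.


omega = 2*pi*13.3250/60 = 1.39539 rad/s
T = 315.5360*1000 / 1.39539
T = 226100 N*m


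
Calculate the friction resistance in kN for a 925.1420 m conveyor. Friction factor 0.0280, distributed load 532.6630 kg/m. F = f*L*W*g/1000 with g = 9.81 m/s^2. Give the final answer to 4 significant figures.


F = 0.0280 * 925.1420 * 532.6630 * 9.81 / 1000
F = 135.4 kN


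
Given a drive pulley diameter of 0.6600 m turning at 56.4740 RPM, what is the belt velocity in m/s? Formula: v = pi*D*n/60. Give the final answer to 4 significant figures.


v = pi * 0.6600 * 56.4740 / 60
v = 1.952 m/s


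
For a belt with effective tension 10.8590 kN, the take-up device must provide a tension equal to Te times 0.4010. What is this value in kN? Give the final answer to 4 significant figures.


T_tu = 10.8590 * 0.4010
T_tu = 4.354 kN


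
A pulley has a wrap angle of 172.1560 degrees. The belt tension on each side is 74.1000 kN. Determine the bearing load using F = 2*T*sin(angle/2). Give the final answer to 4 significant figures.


F = 2 * 74.1000 * sin(172.1560/2 deg)
F = 147.9 kN


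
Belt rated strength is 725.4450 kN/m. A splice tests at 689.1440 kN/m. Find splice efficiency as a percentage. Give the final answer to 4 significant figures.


Eff = 689.1440 / 725.4450 * 100
Eff = 95.00 %


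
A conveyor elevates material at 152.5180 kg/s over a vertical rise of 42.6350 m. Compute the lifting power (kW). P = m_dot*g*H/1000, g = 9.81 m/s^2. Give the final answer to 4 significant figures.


P = 152.5180 * 9.81 * 42.6350 / 1000
P = 63.79 kW


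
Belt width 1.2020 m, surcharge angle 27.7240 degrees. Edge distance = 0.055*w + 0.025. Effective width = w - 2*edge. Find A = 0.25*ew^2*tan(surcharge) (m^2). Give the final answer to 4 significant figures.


edge = 0.055*1.2020 + 0.025 = 0.09111 m
ew = 1.2020 - 2*0.09111 = 1.01978 m
A = 0.25 * 1.01978^2 * tan(27.7240 deg)
A = 0.1366 m^2


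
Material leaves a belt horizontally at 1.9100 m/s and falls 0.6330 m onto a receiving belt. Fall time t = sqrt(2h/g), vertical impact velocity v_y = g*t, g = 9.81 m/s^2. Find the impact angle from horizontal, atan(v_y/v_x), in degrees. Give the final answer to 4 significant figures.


t = sqrt(2*0.6330/9.81) = 0.359238 s
v_y = 9.81 * 0.359238 = 3.52412 m/s
angle = atan(3.52412 / 1.9100) = 61.54 deg


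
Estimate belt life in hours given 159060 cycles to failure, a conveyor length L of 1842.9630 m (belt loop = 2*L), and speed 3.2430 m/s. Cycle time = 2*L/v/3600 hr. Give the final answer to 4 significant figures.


cycle_time = 2 * 1842.9630 / 3.2430 / 3600 = 0.315716 hr
life = 159060 * 0.315716 = 50220 hours


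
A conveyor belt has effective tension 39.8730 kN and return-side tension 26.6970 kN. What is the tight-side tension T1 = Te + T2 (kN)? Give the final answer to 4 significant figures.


T1 = Te + T2 = 39.8730 + 26.6970
T1 = 66.57 kN


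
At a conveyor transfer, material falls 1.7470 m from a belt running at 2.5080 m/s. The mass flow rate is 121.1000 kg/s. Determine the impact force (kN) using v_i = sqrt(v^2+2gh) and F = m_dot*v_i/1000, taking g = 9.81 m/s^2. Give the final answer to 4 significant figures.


v_i = sqrt(2.5080^2 + 2*9.81*1.7470) = 6.36916 m/s
F = 121.1000 * 6.36916 / 1000
F = 0.7713 kN


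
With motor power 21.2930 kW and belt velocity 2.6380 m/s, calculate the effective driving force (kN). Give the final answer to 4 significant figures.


Te = P / v = 21.2930 / 2.6380
Te = 8.072 kN


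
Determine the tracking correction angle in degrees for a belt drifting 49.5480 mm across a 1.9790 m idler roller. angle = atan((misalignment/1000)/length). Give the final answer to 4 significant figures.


misalign_m = 49.5480 / 1000 = 0.049548 m
angle = atan(0.049548 / 1.9790)
angle = 1.434 deg


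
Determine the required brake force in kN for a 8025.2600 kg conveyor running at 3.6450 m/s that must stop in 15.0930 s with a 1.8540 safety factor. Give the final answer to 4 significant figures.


F = 8025.2600 * 3.6450 / 15.0930 * 1.8540 / 1000
F = 3.593 kN


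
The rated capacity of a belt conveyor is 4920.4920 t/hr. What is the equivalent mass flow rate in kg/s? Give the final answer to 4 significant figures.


m_dot = 4920.4920 * 1000 / 3600
m_dot = 1367 kg/s


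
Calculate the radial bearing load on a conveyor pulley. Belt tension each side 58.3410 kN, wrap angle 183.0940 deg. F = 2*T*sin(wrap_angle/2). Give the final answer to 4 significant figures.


F = 2 * 58.3410 * sin(183.0940/2 deg)
F = 116.6 kN


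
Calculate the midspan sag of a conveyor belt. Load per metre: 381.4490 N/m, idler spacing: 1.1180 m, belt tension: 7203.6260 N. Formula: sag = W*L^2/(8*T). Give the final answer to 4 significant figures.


sag = 381.4490 * 1.1180^2 / (8 * 7203.6260)
sag = 0.008273 m


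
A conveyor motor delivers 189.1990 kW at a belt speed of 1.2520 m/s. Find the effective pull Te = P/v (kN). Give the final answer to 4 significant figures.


Te = P / v = 189.1990 / 1.2520
Te = 151.1 kN


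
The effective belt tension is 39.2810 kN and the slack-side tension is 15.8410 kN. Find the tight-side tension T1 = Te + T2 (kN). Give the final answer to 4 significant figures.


T1 = Te + T2 = 39.2810 + 15.8410
T1 = 55.12 kN


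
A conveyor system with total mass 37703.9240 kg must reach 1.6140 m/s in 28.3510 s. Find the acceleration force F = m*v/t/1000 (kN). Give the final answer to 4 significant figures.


F = 37703.9240 * 1.6140 / 28.3510 / 1000
F = 2.146 kN


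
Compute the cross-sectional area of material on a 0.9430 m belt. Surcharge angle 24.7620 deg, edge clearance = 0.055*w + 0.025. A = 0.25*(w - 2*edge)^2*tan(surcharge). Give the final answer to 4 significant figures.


edge = 0.055*0.9430 + 0.025 = 0.076865 m
ew = 0.9430 - 2*0.076865 = 0.78927 m
A = 0.25 * 0.78927^2 * tan(24.7620 deg)
A = 0.07184 m^2


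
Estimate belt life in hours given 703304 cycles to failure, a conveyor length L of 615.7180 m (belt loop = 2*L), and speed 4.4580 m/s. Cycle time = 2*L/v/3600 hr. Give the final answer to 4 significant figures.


cycle_time = 2 * 615.7180 / 4.4580 / 3600 = 0.0767307 hr
life = 703304 * 0.0767307 = 53970 hours


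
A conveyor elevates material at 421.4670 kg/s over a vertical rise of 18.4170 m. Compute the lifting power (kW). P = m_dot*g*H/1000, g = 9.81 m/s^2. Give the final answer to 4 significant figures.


P = 421.4670 * 9.81 * 18.4170 / 1000
P = 76.15 kW


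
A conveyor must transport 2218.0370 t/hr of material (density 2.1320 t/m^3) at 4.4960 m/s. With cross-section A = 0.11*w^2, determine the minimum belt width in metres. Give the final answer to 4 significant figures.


A_req = 2218.0370 / (4.4960 * 2.1320 * 3600) = 0.0642766 m^2
w = sqrt(0.0642766 / 0.11)
w = 0.7644 m


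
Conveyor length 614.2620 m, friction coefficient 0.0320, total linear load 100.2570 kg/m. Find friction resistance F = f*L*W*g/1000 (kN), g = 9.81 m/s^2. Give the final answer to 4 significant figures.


F = 0.0320 * 614.2620 * 100.2570 * 9.81 / 1000
F = 19.33 kN


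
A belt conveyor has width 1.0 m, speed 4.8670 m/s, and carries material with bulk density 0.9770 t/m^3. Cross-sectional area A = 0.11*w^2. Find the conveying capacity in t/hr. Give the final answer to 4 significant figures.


A = 0.11 * 1.0^2 = 0.11 m^2
C = 0.11 * 4.8670 * 0.9770 * 3600
C = 1883 t/hr


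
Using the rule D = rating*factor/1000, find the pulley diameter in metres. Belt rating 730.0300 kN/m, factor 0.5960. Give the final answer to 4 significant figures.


D = 730.0300 * 0.5960 / 1000
D = 0.4351 m


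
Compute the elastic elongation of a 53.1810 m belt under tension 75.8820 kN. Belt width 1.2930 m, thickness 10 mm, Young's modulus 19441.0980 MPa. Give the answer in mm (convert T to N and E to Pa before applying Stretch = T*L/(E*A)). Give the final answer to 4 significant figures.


A = 1.2930 * 0.01 = 0.01293 m^2
Stretch = 75.8820*1000 * 53.1810 / (19441.0980e6 * 0.01293) * 1000
Stretch = 16.05 mm


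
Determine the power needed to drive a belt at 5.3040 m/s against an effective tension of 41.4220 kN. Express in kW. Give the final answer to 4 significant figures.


P = Te * v = 41.4220 * 5.3040
P = 219.7 kW


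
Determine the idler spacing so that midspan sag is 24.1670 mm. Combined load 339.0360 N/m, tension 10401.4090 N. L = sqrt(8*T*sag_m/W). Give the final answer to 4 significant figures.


sag = 24.1670/1000 = 0.024167 m
L = sqrt(8 * 10401.4090 * 0.024167 / 339.0360)
L = 2.435 m


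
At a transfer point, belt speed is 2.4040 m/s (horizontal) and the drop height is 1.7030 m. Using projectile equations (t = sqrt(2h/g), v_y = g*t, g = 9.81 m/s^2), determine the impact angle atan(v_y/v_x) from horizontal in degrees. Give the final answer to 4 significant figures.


t = sqrt(2*1.7030/9.81) = 0.589234 s
v_y = 9.81 * 0.589234 = 5.78039 m/s
angle = atan(5.78039 / 2.4040) = 67.42 deg


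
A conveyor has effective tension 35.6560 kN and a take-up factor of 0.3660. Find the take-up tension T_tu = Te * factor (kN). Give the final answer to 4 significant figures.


T_tu = 35.6560 * 0.3660
T_tu = 13.05 kN


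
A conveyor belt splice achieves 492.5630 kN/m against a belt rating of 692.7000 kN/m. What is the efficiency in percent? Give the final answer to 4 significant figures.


Eff = 492.5630 / 692.7000 * 100
Eff = 71.11 %


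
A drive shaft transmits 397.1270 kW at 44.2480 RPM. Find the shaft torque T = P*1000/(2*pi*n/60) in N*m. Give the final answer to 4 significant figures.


omega = 2*pi*44.2480/60 = 4.63364 rad/s
T = 397.1270*1000 / 4.63364
T = 85710 N*m


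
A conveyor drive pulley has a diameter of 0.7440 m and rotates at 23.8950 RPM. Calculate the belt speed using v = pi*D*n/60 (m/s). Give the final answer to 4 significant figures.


v = pi * 0.7440 * 23.8950 / 60
v = 0.9308 m/s


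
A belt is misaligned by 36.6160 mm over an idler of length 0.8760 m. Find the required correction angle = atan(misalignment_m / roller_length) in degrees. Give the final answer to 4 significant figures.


misalign_m = 36.6160 / 1000 = 0.036616 m
angle = atan(0.036616 / 0.8760)
angle = 2.394 deg


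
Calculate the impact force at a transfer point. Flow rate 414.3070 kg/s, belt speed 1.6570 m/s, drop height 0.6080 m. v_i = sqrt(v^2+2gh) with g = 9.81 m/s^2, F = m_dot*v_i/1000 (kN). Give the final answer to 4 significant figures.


v_i = sqrt(1.6570^2 + 2*9.81*0.6080) = 3.83075 m/s
F = 414.3070 * 3.83075 / 1000
F = 1.587 kN


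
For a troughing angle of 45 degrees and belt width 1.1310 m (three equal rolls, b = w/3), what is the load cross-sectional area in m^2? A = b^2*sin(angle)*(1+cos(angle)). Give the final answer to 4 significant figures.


b = 1.1310/3 = 0.377 m
A = 0.377^2 * sin(45 deg) * (1 + cos(45 deg))
A = 0.1716 m^2


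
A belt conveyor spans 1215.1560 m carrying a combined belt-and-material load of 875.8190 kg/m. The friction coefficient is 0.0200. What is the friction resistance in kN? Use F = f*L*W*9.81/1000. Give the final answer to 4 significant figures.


F = 0.0200 * 1215.1560 * 875.8190 * 9.81 / 1000
F = 208.8 kN


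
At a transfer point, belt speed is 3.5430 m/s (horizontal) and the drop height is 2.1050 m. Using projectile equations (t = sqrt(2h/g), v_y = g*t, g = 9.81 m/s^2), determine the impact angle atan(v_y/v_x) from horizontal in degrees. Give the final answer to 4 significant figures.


t = sqrt(2*2.1050/9.81) = 0.655098 s
v_y = 9.81 * 0.655098 = 6.42651 m/s
angle = atan(6.42651 / 3.5430) = 61.13 deg


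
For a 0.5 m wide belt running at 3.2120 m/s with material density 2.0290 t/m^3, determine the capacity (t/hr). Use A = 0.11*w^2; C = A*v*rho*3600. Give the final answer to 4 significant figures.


A = 0.11 * 0.5^2 = 0.0275 m^2
C = 0.0275 * 3.2120 * 2.0290 * 3600
C = 645.2 t/hr


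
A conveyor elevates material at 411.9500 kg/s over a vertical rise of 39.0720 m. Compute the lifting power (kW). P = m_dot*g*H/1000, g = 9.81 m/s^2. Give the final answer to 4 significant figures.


P = 411.9500 * 9.81 * 39.0720 / 1000
P = 157.9 kW


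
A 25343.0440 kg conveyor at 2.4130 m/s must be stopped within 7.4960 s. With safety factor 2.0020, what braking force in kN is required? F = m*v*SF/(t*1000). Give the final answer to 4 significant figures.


F = 25343.0440 * 2.4130 / 7.4960 * 2.0020 / 1000
F = 16.33 kN


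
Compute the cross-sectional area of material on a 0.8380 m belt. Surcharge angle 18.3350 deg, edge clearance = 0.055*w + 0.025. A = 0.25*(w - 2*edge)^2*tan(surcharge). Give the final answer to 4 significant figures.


edge = 0.055*0.8380 + 0.025 = 0.07109 m
ew = 0.8380 - 2*0.07109 = 0.69582 m
A = 0.25 * 0.69582^2 * tan(18.3350 deg)
A = 0.04011 m^2


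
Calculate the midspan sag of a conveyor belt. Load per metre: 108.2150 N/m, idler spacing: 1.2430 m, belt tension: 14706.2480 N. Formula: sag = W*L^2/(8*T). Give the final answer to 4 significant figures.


sag = 108.2150 * 1.2430^2 / (8 * 14706.2480)
sag = 0.001421 m


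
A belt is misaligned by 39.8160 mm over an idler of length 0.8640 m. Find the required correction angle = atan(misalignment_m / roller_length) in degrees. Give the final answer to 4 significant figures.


misalign_m = 39.8160 / 1000 = 0.039816 m
angle = atan(0.039816 / 0.8640)
angle = 2.639 deg


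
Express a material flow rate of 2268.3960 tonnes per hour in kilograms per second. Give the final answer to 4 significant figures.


m_dot = 2268.3960 * 1000 / 3600
m_dot = 630.1 kg/s


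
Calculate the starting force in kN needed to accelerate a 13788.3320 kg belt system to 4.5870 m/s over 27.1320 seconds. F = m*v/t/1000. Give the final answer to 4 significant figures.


F = 13788.3320 * 4.5870 / 27.1320 / 1000
F = 2.331 kN


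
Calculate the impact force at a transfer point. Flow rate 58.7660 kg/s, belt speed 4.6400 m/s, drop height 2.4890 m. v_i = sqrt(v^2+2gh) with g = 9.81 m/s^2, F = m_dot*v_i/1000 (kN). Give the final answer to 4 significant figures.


v_i = sqrt(4.6400^2 + 2*9.81*2.4890) = 8.38831 m/s
F = 58.7660 * 8.38831 / 1000
F = 0.4929 kN


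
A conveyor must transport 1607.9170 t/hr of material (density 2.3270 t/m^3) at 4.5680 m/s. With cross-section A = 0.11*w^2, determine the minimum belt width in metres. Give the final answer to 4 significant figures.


A_req = 1607.9170 / (4.5680 * 2.3270 * 3600) = 0.0420183 m^2
w = sqrt(0.0420183 / 0.11)
w = 0.6180 m


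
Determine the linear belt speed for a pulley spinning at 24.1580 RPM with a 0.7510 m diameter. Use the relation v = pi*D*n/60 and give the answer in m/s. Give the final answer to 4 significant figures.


v = pi * 0.7510 * 24.1580 / 60
v = 0.9499 m/s


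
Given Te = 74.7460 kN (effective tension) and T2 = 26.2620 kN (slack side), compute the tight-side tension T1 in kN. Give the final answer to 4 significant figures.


T1 = Te + T2 = 74.7460 + 26.2620
T1 = 101.0 kN


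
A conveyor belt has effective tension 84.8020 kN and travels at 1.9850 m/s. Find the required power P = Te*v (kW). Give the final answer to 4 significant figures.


P = Te * v = 84.8020 * 1.9850
P = 168.3 kW


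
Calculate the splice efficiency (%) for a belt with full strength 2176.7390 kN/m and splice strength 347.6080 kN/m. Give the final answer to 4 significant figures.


Eff = 347.6080 / 2176.7390 * 100
Eff = 15.97 %


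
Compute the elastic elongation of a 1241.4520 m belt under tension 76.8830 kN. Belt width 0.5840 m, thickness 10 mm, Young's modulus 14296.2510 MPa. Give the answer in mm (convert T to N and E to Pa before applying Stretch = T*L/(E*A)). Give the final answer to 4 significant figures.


A = 0.5840 * 0.01 = 0.00584 m^2
Stretch = 76.8830*1000 * 1241.4520 / (14296.2510e6 * 0.00584) * 1000
Stretch = 1143 mm


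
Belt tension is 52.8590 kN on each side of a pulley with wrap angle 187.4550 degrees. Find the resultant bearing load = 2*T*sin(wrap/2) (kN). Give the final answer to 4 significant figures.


F = 2 * 52.8590 * sin(187.4550/2 deg)
F = 105.5 kN


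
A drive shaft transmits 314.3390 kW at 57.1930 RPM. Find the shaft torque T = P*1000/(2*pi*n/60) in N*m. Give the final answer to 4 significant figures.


omega = 2*pi*57.1930/60 = 5.98924 rad/s
T = 314.3390*1000 / 5.98924
T = 52480 N*m


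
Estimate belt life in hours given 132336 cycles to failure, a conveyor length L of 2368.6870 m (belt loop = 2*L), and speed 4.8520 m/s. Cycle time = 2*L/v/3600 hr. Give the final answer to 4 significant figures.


cycle_time = 2 * 2368.6870 / 4.8520 / 3600 = 0.271215 hr
life = 132336 * 0.271215 = 35890 hours


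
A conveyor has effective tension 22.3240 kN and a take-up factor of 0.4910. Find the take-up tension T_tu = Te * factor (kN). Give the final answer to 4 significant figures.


T_tu = 22.3240 * 0.4910
T_tu = 10.96 kN


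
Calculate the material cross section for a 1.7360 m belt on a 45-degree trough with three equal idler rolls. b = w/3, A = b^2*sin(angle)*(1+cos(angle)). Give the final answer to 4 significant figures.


b = 1.7360/3 = 0.578667 m
A = 0.578667^2 * sin(45 deg) * (1 + cos(45 deg))
A = 0.4042 m^2


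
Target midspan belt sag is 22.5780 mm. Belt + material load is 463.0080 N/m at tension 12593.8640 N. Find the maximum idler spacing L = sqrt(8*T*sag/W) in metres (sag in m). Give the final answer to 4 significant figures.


sag = 22.5780/1000 = 0.022578 m
L = sqrt(8 * 12593.8640 * 0.022578 / 463.0080)
L = 2.217 m


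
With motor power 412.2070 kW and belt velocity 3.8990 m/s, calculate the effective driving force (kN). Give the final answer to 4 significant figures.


Te = P / v = 412.2070 / 3.8990
Te = 105.7 kN


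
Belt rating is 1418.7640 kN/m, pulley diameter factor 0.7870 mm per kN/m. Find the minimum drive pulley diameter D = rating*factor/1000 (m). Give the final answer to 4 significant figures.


D = 1418.7640 * 0.7870 / 1000
D = 1.117 m


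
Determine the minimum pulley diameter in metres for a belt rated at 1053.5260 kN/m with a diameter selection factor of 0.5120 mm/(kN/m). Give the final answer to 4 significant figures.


D = 1053.5260 * 0.5120 / 1000
D = 0.5394 m


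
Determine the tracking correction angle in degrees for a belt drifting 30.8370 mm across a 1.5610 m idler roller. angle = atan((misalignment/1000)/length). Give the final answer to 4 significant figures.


misalign_m = 30.8370 / 1000 = 0.030837 m
angle = atan(0.030837 / 1.5610)
angle = 1.132 deg


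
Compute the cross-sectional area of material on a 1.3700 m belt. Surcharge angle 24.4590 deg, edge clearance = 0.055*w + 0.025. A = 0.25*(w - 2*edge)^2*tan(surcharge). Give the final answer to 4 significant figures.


edge = 0.055*1.3700 + 0.025 = 0.10035 m
ew = 1.3700 - 2*0.10035 = 1.1693 m
A = 0.25 * 1.1693^2 * tan(24.4590 deg)
A = 0.1555 m^2


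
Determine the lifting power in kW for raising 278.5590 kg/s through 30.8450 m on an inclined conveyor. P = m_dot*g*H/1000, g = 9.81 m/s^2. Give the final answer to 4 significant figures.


P = 278.5590 * 9.81 * 30.8450 / 1000
P = 84.29 kW


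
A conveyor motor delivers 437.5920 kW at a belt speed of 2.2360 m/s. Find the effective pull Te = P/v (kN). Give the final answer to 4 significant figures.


Te = P / v = 437.5920 / 2.2360
Te = 195.7 kN


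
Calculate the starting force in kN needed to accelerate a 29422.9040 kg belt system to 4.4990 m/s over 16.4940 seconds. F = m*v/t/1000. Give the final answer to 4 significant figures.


F = 29422.9040 * 4.4990 / 16.4940 / 1000
F = 8.026 kN


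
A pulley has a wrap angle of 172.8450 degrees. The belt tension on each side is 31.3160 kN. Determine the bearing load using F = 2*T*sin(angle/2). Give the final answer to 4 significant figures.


F = 2 * 31.3160 * sin(172.8450/2 deg)
F = 62.51 kN


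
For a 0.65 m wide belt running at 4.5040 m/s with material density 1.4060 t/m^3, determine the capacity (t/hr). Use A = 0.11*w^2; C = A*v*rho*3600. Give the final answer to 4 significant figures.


A = 0.11 * 0.65^2 = 0.046475 m^2
C = 0.046475 * 4.5040 * 1.4060 * 3600
C = 1060 t/hr


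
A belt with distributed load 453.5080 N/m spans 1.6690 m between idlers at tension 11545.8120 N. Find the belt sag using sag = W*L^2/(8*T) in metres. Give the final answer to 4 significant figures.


sag = 453.5080 * 1.6690^2 / (8 * 11545.8120)
sag = 0.01368 m


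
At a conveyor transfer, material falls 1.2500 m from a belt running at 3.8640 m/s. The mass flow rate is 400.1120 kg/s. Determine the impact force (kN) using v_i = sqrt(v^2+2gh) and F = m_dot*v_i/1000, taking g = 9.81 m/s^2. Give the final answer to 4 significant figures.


v_i = sqrt(3.8640^2 + 2*9.81*1.2500) = 6.28136 m/s
F = 400.1120 * 6.28136 / 1000
F = 2.513 kN


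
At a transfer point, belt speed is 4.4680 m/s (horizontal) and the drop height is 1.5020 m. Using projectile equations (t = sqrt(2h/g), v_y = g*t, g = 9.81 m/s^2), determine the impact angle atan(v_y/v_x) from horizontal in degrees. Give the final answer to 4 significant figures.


t = sqrt(2*1.5020/9.81) = 0.55337 s
v_y = 9.81 * 0.55337 = 5.42856 m/s
angle = atan(5.42856 / 4.4680) = 50.54 deg


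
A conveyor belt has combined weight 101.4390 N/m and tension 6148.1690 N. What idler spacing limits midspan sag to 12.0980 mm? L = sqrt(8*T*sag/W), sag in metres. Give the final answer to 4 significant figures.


sag = 12.0980/1000 = 0.012098 m
L = sqrt(8 * 6148.1690 * 0.012098 / 101.4390)
L = 2.422 m


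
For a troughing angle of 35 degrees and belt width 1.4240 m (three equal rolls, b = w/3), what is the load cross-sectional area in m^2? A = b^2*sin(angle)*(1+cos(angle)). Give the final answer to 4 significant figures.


b = 1.4240/3 = 0.474667 m
A = 0.474667^2 * sin(35 deg) * (1 + cos(35 deg))
A = 0.2351 m^2


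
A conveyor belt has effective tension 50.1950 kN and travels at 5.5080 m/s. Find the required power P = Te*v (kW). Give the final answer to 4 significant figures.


P = Te * v = 50.1950 * 5.5080
P = 276.5 kW


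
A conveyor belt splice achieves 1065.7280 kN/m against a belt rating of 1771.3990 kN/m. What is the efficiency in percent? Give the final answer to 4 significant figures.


Eff = 1065.7280 / 1771.3990 * 100
Eff = 60.16 %


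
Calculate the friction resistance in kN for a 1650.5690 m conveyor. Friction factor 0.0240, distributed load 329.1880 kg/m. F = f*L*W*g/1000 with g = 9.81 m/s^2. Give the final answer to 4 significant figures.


F = 0.0240 * 1650.5690 * 329.1880 * 9.81 / 1000
F = 127.9 kN


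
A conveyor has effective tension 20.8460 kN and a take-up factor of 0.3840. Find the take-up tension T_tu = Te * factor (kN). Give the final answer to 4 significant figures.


T_tu = 20.8460 * 0.3840
T_tu = 8.005 kN
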